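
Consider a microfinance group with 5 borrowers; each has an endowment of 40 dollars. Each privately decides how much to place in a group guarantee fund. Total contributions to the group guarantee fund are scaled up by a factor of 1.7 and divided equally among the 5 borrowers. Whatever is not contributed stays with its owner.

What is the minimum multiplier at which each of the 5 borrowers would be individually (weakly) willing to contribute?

A contributed unit returns (multiplier)/5 to its contributor.
This reaches 1 exactly when the multiplier is 5.

5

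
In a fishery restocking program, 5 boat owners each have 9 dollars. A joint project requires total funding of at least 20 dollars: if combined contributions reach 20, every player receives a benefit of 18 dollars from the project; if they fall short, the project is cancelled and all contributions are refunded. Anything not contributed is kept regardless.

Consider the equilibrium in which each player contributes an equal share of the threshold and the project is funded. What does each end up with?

23 dollars

Equal share of the threshold: 20/5 = 4.
At this profile no one gains by cutting their contribution: any cut drops the total below 20, the project is cancelled, contributions are refunded, and the deviator ends with 9, which is less than 9 − 4 + 18 = 23. Contributing more than 4 just wastes the excess. So contributing exactly 4 is a best response.
Each player's payoff: 9 − 4 + 18 = 23.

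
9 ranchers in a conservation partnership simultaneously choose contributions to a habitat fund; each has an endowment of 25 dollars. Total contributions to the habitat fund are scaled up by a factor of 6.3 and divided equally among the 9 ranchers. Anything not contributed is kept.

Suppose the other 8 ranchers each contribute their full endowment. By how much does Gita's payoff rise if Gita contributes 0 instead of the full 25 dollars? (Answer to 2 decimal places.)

7.50 dollars

Switching from a contribution of 25 to 0 lets Gita keep an extra 25 dollars, but lowers the habitat fund by 25, which costs Gita their own share of that drop: 6.3/9 × 25 = 17.50.
Net gain = 25 − 17.50 = 7.50. The private return per contributed unit (0.7000) is below 1, so free-riding is indeed the best response regardless of what the others do.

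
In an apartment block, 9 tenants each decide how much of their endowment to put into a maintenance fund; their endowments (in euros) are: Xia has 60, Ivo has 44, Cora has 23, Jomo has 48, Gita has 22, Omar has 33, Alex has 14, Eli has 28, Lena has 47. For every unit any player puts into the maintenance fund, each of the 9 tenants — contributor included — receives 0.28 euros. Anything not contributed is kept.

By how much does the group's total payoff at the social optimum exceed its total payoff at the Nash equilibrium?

484.88 euros

The private return per contributed unit is 0.28 < 1 for everyone, so the Nash equilibrium is zero contribution and the group total is Σ E_j = 60 + 44 + 23 + 48 + 22 + 33 + 14 + 28 + 47 = 319.
Each contributed unit returns 2.520 to the group, so the social optimum is full contribution by everyone: group total = 2.520 × 319 = 803.88.
Efficiency loss = (2.520 − 1) × 319 = 484.88.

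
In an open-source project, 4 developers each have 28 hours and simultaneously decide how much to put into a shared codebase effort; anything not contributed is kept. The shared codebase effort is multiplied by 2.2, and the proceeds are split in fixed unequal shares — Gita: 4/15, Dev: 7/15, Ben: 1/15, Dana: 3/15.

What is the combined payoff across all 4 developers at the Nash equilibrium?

145.60 hours

A player with share s gets back 2.2·s per unit contributed, so full contribution is dominant for anyone with s > 1/2.2 = 0.4545 and zero contribution is dominant for anyone below.
The only share above 0.4545 is Dev's 7/15, contributing 28; the remaining 3 contribute 0. Total contributed: 28.
The shared codebase effort pays out 2.2 × 28 = 61.60 in total (split across the unequal shares, but the aggregate is all that matters for the group sum).
The 3 free-riders keep 28 each, adding 84. Group total = 84 + 61.60 = 145.60.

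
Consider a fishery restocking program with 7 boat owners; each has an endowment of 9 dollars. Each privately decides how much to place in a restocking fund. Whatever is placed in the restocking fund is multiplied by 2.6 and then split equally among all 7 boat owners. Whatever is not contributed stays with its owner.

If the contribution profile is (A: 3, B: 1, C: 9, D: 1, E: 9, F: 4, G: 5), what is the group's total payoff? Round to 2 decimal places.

114.20 dollars

Total contributed: 3 + 1 + 9 + 1 + 9 + 4 + 5 = 32; total kept: 7 × 9 − 32 = 31.
The restocking fund pays out 2.6 × 32 = 83.20 in aggregate.
Group total = 31 + 83.20 = 114.20.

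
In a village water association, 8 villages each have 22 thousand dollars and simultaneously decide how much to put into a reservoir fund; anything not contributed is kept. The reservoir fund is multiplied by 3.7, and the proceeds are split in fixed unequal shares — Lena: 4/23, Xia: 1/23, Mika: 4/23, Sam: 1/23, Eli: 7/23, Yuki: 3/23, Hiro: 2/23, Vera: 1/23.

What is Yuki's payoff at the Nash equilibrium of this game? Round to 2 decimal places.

A player with share s gets back 3.7·s per unit contributed, so full contribution is dominant for anyone with s > 1/3.7 = 0.2703 and zero contribution is dominant for anyone below.
Only Eli (7/23) clears that bar, contributing 22; the remaining 7 contribute 0. Total contributed: 22.
Yuki keeps 22 and receives 3.7 × 22 × 3/23 = 10.62 from the reservoir fund, for a payoff of 32.62.

32.62 thousand dollars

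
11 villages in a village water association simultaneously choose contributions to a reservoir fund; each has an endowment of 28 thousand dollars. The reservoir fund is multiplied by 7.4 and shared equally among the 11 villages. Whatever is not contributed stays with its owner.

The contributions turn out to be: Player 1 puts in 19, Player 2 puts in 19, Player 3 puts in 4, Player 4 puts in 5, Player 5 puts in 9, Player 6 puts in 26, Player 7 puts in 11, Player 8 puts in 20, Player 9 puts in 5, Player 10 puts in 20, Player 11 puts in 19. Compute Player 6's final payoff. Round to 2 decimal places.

Total contributed: 19 + 19 + 4 + 5 + 9 + 26 + 11 + 20 + 5 + 20 + 19 = 157.
Each receives 7.4 × 157 / 11 = 105.62 from the reservoir fund.
Player 6 keeps 28 − 26 = 2, so Player 6's payoff is 2 + 105.62 = 107.62.

107.62 thousand dollars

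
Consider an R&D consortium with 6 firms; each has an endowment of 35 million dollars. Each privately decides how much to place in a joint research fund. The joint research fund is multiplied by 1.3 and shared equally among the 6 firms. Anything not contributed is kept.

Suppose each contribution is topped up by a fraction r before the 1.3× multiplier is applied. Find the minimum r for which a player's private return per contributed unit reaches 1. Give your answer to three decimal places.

3.615

With matching at rate r, one contributed unit becomes (1 + r) in the joint research fund and returns 1.3 × (1 + r) / 6 to the contributor.
Setting this equal to 1: 1 + r = 6/1.3 = 4.6154.
So the minimum matching rate is r = 4.6154 − 1 = 3.615.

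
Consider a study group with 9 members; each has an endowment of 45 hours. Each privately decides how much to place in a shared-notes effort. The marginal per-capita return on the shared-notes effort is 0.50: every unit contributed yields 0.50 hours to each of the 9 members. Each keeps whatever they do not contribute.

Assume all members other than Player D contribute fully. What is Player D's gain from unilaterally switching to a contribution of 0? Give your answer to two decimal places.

22.50 hours

Switching from a contribution of 45 to 0 lets Player D keep an extra 45 hours, but lowers the shared-notes effort by 45, which costs Player D their own share of that drop: 0.50 × 45 = 22.50.
Net gain = 45 − 22.50 = 22.50. The private return per contributed unit (0.50) is below 1, so free-riding is indeed the best response regardless of what the others do.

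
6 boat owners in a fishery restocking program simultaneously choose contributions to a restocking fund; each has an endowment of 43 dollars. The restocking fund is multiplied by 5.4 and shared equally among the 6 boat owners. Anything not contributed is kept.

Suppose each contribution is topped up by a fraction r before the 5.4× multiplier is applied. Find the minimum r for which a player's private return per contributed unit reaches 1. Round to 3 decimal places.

0.111

With matching at rate r, one contributed unit becomes (1 + r) in the restocking fund and returns 5.4 × (1 + r) / 6 to the contributor.
Setting this equal to 1: 1 + r = 6/5.4 = 1.1111.
So the minimum matching rate is r = 1.1111 − 1 = 0.111.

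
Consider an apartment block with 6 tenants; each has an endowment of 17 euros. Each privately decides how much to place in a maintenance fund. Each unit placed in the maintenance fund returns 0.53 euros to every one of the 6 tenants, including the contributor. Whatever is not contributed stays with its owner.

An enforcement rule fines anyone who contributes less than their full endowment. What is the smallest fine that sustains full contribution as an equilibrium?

7.99 euros

Given the others contribute fully, the best deviation is to contribute 0 (any partial contribution still incurs the fine and gives up units whose private return 0.53 is below 1).
Deviating from 17 to 0 saves 17 euros but forfeits the deviator's share of the drop in the maintenance fund: 0.53 × 17 = 9.01.
So the deviation gain is 17 − 9.01 = 7.99, and the fine must be at least 7.99 euros to wipe it out.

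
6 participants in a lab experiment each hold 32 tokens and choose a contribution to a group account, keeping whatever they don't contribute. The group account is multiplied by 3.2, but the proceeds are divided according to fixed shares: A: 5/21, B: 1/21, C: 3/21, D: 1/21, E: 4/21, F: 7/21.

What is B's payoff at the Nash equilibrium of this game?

36.88 tokens

A player with share s gets back 3.2·s per unit contributed, so full contribution is dominant for anyone with s > 1/3.2 = 0.3125 and zero contribution is dominant for anyone below.
The only share above 0.3125 is F's 7/21, contributing 32; the remaining 5 contribute 0. Total contributed: 32.
B keeps 32 and receives 3.2 × 32 × 1/21 = 4.88 from the group account, for a payoff of 36.88.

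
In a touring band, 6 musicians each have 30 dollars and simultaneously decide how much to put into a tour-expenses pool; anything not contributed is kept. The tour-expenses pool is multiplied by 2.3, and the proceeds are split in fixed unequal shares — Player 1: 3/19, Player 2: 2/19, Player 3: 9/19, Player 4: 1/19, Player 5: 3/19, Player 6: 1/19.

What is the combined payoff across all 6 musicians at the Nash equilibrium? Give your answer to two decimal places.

219.00 dollars

Each unit j contributes comes back to j as 2.3 × (j's share), so j prefers to contribute only if that share exceeds 1/2.3 = 0.4348; otherwise keeping the unit dominates.
Player 3 alone (share 9/19) is above the threshold, contributing 30; the remaining 5 contribute 0. Total contributed: 30.
The tour-expenses pool pays out 2.3 × 30 = 69.00 in total (split across the unequal shares, but the aggregate is all that matters for the group sum).
The 5 free-riders keep 30 each, adding 150. Group total = 150 + 69.00 = 219.00.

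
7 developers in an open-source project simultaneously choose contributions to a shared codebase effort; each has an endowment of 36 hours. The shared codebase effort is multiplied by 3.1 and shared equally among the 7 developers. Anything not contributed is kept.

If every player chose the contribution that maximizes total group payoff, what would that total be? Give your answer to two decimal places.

781.20 hours

Each contributed unit returns 3.100 to the group as a whole (0.4429 to each of 7 players), which exceeds 1, so the social optimum is full contribution: group total = 3.100 × 252 = 781.20.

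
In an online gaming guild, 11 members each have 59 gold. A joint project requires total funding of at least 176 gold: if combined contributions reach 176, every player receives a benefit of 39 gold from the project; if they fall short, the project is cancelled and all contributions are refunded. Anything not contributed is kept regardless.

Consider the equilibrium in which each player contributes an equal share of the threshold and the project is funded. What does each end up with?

82 gold

Equal share of the threshold: 176/11 = 16.
At this profile no one gains by cutting their contribution: any cut drops the total below 176, the project is cancelled, contributions are refunded, and the deviator ends with 59, which is less than 59 − 16 + 39 = 82. Contributing more than 16 just wastes the excess. So contributing exactly 16 is a best response.
Each player's payoff: 59 − 16 + 39 = 82.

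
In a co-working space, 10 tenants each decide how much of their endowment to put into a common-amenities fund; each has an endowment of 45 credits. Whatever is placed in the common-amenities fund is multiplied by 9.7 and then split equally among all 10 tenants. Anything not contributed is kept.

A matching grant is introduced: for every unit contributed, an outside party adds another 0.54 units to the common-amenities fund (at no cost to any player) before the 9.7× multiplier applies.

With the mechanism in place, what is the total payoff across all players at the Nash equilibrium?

6722.10 credits

Under the mechanism each unit contributed yields 9.7 × 1.54 / 10 = 1.4938 back to its contributor per unit of net cost, which exceeds 1, making full contribution the dominant choice for everyone.
So the Nash equilibrium is full contribution by all 10; the group earns 9.7 × 1.54 × 450 = 6722.10.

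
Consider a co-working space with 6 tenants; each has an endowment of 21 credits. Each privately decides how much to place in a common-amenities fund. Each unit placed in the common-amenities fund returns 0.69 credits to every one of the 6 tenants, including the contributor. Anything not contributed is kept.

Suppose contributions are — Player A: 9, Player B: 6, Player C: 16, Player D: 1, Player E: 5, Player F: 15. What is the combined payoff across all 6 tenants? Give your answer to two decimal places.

289.28 credits

Total contributed: 9 + 6 + 16 + 1 + 5 + 15 = 52; total kept: 6 × 21 − 52 = 74.
The common-amenities fund pays out 0.69 × 6 × 52 = 215.28 in aggregate.
Group total = 74 + 215.28 = 289.28.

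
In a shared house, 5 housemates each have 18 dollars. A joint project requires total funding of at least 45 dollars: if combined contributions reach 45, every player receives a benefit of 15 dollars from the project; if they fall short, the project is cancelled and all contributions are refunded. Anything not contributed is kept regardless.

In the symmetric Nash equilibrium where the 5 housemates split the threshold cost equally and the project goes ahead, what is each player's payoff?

Equal share of the threshold: 45/5 = 9.
At this profile no one gains by cutting their contribution: any cut drops the total below 45, the project is cancelled, contributions are refunded, and the deviator ends with 18, which is less than 18 − 9 + 15 = 24. Contributing more than 9 just wastes the excess. So contributing exactly 9 is a best response.
Each player's payoff: 18 − 9 + 15 = 24.

24 dollars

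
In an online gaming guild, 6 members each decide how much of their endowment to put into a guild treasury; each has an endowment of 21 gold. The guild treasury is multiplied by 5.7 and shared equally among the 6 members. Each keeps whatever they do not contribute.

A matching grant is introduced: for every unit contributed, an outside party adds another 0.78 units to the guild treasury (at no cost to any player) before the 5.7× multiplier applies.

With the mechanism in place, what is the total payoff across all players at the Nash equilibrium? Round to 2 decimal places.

1278.40 gold

Under the mechanism each unit contributed yields 5.7 × 1.78 / 6 = 1.6910 back to its contributor per unit of net cost, which exceeds 1, making full contribution the dominant choice for everyone.
So the Nash equilibrium is full contribution by all 6; the group earns 5.7 × 1.78 × 126 = 1278.40.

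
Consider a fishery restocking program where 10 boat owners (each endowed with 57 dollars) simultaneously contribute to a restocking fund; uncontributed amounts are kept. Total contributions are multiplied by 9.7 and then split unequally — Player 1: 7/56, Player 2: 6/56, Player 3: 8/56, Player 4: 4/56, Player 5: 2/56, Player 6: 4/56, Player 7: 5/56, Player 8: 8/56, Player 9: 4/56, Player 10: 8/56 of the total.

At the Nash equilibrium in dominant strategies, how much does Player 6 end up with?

Each unit j contributes comes back to j as 9.7 × (j's share), so j prefers to contribute only if that share exceeds 1/9.7 = 0.1031; otherwise keeping the unit dominates.
The shares above 0.1031 belong to Player 1, Player 2, Player 3, Player 8 and Player 10, contributing 57 each; the remaining 5 contribute 0. Total contributed: 285.
Player 6 keeps 57 and receives 9.7 × 285 × 4/56 = 197.46 from the restocking fund, for a payoff of 254.46.

254.46 dollars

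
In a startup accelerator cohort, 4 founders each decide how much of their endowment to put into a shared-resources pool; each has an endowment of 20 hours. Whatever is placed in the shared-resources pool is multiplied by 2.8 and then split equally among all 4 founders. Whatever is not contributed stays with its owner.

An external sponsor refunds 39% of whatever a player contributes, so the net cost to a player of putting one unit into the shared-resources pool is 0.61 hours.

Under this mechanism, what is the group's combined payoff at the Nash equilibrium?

Under the mechanism each unit contributed yields (2.8/4) / 0.61 = 1.1475 back to its contributor per unit of net cost, which exceeds 1, making full contribution the dominant choice for everyone.
So the Nash equilibrium is full contribution by all 4; the group earns 4 × (20 × 0.39 + 2.8 × 20) = 255.20.

255.20 hours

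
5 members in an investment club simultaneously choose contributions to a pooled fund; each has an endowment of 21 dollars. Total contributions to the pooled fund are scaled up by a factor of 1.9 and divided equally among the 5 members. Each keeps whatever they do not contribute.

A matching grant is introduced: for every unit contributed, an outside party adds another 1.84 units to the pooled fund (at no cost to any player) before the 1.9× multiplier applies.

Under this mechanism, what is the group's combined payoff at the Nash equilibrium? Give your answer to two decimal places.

566.58 dollars

Under the mechanism each unit contributed yields 1.9 × 2.84 / 5 = 1.0792 back to its contributor per unit of net cost, which exceeds 1, making full contribution the dominant choice for everyone.
So the Nash equilibrium is full contribution by all 5; the group earns 1.9 × 2.84 × 105 = 566.58.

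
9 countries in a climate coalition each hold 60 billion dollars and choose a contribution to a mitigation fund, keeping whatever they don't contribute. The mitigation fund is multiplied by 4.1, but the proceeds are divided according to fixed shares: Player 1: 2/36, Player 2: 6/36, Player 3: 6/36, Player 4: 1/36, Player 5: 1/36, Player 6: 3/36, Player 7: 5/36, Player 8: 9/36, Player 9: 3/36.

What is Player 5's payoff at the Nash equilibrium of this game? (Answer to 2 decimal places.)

66.83 billion dollars

A player with share s gets back 4.1·s per unit contributed, so full contribution is dominant for anyone with s > 1/4.1 = 0.2439 and zero contribution is dominant for anyone below.
Player 8 alone (share 9/36) is above the threshold, contributing 60; the remaining 8 contribute 0. Total contributed: 60.
Player 5 keeps 60 and receives 4.1 × 60 × 1/36 = 6.83 from the mitigation fund, for a payoff of 66.83.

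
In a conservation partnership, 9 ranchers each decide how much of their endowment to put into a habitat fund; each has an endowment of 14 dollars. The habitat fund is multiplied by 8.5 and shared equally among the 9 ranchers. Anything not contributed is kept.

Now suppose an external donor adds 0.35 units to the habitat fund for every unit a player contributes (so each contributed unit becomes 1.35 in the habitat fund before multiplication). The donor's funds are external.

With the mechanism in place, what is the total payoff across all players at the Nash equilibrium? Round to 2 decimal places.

1445.85 dollars

The effective private return per unit is now 8.5 × 1.35 / 9 = 1.2750 > 1, so every player's dominant strategy flips to full contribution.
So the Nash equilibrium is full contribution by all 9; the group earns 8.5 × 1.35 × 126 = 1445.85.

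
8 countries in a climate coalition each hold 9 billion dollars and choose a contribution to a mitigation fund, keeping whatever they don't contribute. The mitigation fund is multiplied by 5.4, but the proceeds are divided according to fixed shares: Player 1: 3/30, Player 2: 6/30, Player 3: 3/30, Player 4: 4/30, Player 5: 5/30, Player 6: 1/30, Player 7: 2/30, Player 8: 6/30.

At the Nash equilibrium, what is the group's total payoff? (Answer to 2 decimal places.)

151.20 billion dollars

Each unit j contributes comes back to j as 5.4 × (j's share), so j prefers to contribute only if that share exceeds 1/5.4 = 0.1852; otherwise keeping the unit dominates.
Player 2 and Player 8 are above the threshold, contributing 9 each; the remaining 6 contribute 0. Total contributed: 18.
The mitigation fund pays out 5.4 × 18 = 97.20 in total (split across the unequal shares, but the aggregate is all that matters for the group sum).
The 6 free-riders keep 9 each, adding 54. Group total = 54 + 97.20 = 151.20.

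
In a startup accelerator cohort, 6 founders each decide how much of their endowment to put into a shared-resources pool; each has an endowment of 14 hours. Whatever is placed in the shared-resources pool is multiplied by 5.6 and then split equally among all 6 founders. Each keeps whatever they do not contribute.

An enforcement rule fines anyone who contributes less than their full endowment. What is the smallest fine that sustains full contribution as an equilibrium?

0.93 hours

Given the others contribute fully, the best deviation is to contribute 0 (any partial contribution still incurs the fine and gives up units whose private return 0.9333 is below 1).
Deviating from 14 to 0 saves 14 hours but forfeits the deviator's share of the drop in the shared-resources pool: 5.6/6 × 14 = 13.07.
So the deviation gain is 14 − 13.07 = 0.93, and the fine must be at least 0.93 hours to wipe it out.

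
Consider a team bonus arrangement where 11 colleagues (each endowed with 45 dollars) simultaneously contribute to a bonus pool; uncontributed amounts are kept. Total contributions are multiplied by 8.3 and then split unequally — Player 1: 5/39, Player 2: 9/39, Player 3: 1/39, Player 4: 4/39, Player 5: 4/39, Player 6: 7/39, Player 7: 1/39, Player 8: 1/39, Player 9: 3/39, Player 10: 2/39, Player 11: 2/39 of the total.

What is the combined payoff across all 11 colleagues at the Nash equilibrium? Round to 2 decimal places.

1480.50 dollars

For player j, contributing a unit is worthwhile iff 8.3 × (j's share) ≥ 1, i.e. iff j's share is at least 0.1205.
The shares above 0.1205 belong to Player 1, Player 2 and Player 6, contributing 45 each; the remaining 8 contribute 0. Total contributed: 135.
The bonus pool pays out 8.3 × 135 = 1120.50 in total (split across the unequal shares, but the aggregate is all that matters for the group sum).
The 8 free-riders keep 45 each, adding 360. Group total = 360 + 1120.50 = 1480.50.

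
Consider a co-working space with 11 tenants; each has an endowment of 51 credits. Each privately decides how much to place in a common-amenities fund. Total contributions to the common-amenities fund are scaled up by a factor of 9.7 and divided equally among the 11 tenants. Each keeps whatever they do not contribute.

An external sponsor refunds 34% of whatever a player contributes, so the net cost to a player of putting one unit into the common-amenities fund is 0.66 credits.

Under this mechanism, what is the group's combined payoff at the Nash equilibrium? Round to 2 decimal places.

5632.44 credits

With the mechanism, a contributed unit returns (9.7/11) / 0.66 = 1.3361 per unit of net cost to the contributor — now above 1 — so contributing fully is weakly dominant for every player.
So the Nash equilibrium is full contribution by all 11; the group earns 11 × (51 × 0.34 + 9.7 × 51) = 5632.44.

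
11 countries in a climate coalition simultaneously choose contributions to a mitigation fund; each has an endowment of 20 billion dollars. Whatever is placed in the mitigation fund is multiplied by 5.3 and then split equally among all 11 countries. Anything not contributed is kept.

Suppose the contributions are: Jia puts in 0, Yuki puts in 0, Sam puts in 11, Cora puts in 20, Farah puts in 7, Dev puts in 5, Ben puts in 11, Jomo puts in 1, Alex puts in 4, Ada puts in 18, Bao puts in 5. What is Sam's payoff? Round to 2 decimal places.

Total contributed: 0 + 0 + 11 + 20 + 7 + 5 + 11 + 1 + 4 + 18 + 5 = 82.
Each receives 5.3 × 82 / 11 = 39.51 from the mitigation fund.
Sam keeps 20 − 11 = 9, so Sam's payoff is 9 + 39.51 = 48.51.

48.51 billion dollars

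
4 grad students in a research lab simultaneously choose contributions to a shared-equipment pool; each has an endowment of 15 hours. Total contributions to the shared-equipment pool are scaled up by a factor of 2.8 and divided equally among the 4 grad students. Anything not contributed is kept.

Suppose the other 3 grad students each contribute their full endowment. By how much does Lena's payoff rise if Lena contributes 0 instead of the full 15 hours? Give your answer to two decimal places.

Switching from a contribution of 15 to 0 lets Lena keep an extra 15 hours, but lowers the shared-equipment pool by 15, which costs Lena their own share of that drop: 2.8/4 × 15 = 10.50.
Net gain = 15 − 10.50 = 4.50. The private return per contributed unit (0.7000) is below 1, so free-riding is indeed the best response regardless of what the others do.

4.50 hours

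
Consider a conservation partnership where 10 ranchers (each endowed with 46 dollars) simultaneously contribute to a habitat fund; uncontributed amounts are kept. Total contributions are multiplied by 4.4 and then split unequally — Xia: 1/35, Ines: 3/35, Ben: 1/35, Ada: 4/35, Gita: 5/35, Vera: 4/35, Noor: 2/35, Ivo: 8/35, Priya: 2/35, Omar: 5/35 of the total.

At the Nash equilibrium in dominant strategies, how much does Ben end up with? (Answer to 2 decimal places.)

51.78 dollars

Player j's private return per contributed unit is 4.4 × (j's share). Contributing is weakly dominant for j when that share is at least 1/4.4 = 0.2273, and contributing 0 is dominant otherwise.
The only share above 0.2273 is Ivo's 8/35, contributing 46; the remaining 9 contribute 0. Total contributed: 46.
Ben keeps 46 and receives 4.4 × 46 × 1/35 = 5.78 from the habitat fund, for a payoff of 51.78.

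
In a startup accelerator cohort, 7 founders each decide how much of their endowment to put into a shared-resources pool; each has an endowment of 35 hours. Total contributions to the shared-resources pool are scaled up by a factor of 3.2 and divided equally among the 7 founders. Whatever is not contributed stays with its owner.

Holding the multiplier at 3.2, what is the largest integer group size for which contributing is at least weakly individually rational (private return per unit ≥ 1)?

3

Private return per unit is 3.2/(group size), which is ≥ 1 whenever the group size is ≤ 3.2.
The largest such integer is 3.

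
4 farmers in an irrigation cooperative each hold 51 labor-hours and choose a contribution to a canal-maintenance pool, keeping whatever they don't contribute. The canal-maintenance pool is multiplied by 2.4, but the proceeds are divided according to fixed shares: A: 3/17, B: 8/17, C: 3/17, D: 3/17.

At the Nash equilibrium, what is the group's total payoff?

Player j's private return per contributed unit is 2.4 × (j's share). Contributing is weakly dominant for j when that share is at least 1/2.4 = 0.4167, and contributing 0 is dominant otherwise.
B alone (share 8/17) is above the threshold, contributing 51; the remaining 3 contribute 0. Total contributed: 51.
The canal-maintenance pool pays out 2.4 × 51 = 122.40 in total (split across the unequal shares, but the aggregate is all that matters for the group sum).
The 3 free-riders keep 51 each, adding 153. Group total = 153 + 122.40 = 275.40.

275.40 labor-hours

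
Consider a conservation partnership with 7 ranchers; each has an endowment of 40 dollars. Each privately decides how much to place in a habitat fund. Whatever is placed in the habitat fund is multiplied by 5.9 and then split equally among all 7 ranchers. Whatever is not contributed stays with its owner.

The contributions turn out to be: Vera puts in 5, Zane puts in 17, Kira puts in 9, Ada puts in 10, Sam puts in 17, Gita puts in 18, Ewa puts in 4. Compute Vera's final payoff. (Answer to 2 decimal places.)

102.43 dollars

Total contributed: 5 + 17 + 9 + 10 + 17 + 18 + 4 = 80.
Each receives 5.9 × 80 / 7 = 67.43 from the habitat fund.
Vera keeps 40 − 5 = 35, so Vera's payoff is 35 + 67.43 = 102.43.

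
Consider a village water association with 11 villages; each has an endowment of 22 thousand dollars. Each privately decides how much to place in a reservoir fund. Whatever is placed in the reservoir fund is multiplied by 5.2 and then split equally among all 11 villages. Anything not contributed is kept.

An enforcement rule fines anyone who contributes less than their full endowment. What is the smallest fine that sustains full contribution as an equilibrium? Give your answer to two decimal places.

Given the others contribute fully, the best deviation is to contribute 0 (any partial contribution still incurs the fine and gives up units whose private return 0.4727 is below 1).
Deviating from 22 to 0 saves 22 thousand dollars but forfeits the deviator's share of the drop in the reservoir fund: 5.2/11 × 22 = 10.40.
So the deviation gain is 22 − 10.40 = 11.60, and the fine must be at least 11.60 thousand dollars to wipe it out.

11.60 thousand dollars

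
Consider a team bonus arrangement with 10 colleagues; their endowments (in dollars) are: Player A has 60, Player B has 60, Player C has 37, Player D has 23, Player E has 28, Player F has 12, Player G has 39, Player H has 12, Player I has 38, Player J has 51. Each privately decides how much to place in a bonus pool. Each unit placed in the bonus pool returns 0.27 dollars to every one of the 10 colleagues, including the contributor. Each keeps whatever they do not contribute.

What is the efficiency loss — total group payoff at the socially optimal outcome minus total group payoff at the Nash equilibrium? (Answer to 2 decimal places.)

612.00 dollars

The private return per contributed unit is 0.27 < 1 for everyone, so the Nash equilibrium is zero contribution and the group total is Σ E_j = 60 + 60 + 37 + 23 + 28 + 12 + 39 + 12 + 38 + 51 = 360.
Each contributed unit returns 2.700 to the group, so the social optimum is full contribution by everyone: group total = 2.700 × 360 = 972.00.
Efficiency loss = (2.700 − 1) × 360 = 612.00.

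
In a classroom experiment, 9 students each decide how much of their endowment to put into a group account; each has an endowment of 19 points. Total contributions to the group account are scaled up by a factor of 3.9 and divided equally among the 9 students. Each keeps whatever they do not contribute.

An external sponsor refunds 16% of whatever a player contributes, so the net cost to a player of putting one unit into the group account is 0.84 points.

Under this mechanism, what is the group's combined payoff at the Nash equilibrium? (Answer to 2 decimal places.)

171.00 points

Even with the mechanism, each unit contributed returns only (3.9/9) / 0.84 = 0.5159 per unit of net cost, so contributing nothing is still dominant.
At the Nash equilibrium no one contributes; group total payoff = 9 × 19 = 171.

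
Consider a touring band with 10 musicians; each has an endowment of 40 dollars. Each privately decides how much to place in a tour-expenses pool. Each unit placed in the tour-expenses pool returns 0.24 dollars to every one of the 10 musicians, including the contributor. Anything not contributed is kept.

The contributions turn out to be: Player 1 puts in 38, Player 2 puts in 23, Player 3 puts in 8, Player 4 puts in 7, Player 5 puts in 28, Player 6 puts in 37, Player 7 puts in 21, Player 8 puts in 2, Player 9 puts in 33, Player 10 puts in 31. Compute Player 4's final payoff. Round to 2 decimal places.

87.72 dollars

Total contributed: 38 + 23 + 8 + 7 + 28 + 37 + 21 + 2 + 33 + 31 = 228.
Each receives 0.24 × 228 = 54.72 from the tour-expenses pool.
Player 4 keeps 40 − 7 = 33, so Player 4's payoff is 33 + 54.72 = 87.72.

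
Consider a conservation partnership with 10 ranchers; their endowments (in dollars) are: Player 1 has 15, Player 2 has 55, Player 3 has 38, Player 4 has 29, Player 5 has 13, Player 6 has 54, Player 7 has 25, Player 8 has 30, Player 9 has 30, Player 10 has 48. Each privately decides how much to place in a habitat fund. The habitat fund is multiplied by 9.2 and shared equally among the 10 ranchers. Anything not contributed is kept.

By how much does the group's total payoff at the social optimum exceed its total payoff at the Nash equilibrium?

The private return per contributed unit is 9.2/10 = 0.9200 < 1 for every player regardless of endowment, so the Nash equilibrium is zero contribution and the group total is Σ E_j = 15 + 55 + 38 + 29 + 13 + 54 + 25 + 30 + 30 + 48 = 337.
Each contributed unit returns 9.200 to the group, so the social optimum is full contribution by everyone: group total = 9.200 × 337 = 3100.40.
Efficiency loss = (9.200 − 1) × 337 = 2763.40.

2763.40 dollars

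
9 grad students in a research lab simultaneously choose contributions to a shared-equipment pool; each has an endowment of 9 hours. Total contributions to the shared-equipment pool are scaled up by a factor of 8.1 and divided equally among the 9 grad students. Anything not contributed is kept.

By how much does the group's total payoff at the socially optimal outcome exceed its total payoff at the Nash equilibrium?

575.10 hours

Each contributed unit returns 8.1/9 = 0.9000 to its contributor — below 1 — so contributing 0 is dominant for every player. At the Nash equilibrium everyone keeps their 9, and the group total is 9 × 9 = 81.
Each contributed unit returns 8.100 to the group as a whole (0.9000 to each of 9 players), which exceeds 1, so the social optimum is full contribution: group total = 8.100 × 81 = 656.10.
Efficiency loss = 656.10 − 81 = 575.10.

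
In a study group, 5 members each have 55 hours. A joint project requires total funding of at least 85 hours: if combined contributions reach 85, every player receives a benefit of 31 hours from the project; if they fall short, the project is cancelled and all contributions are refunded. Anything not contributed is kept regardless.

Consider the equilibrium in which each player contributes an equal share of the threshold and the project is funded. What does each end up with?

Equal share of the threshold: 85/5 = 17.
At this profile no one gains by cutting their contribution: any cut drops the total below 85, the project is cancelled, contributions are refunded, and the deviator ends with 55, which is less than 55 − 17 + 31 = 69. Contributing more than 17 just wastes the excess. So contributing exactly 17 is a best response.
Each player's payoff: 55 − 17 + 31 = 69.

69 hours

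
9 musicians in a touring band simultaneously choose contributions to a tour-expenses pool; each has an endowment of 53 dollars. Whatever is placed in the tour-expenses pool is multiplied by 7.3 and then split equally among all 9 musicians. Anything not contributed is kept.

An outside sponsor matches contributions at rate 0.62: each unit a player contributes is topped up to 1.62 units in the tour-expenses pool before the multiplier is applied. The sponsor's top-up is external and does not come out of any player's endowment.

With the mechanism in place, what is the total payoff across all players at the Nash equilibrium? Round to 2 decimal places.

Under the mechanism each unit contributed yields 7.3 × 1.62 / 9 = 1.3140 back to its contributor per unit of net cost, which exceeds 1, making full contribution the dominant choice for everyone.
So the Nash equilibrium is full contribution by all 9; the group earns 7.3 × 1.62 × 477 = 5641.00.

5641.00 dollars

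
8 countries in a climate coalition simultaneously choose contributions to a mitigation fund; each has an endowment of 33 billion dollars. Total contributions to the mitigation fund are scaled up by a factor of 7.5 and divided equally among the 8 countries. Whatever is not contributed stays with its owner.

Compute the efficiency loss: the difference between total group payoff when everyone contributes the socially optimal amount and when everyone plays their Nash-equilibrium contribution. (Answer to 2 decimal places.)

Each contributed unit returns 7.5/8 = 0.9375 to its contributor — below 1 — so contributing 0 is dominant for every player. At the Nash equilibrium everyone keeps their 33, and the group total is 8 × 33 = 264.
Each contributed unit returns 7.500 to the group as a whole (0.9375 to each of 8 players), which exceeds 1, so the social optimum is full contribution: group total = 7.500 × 264 = 1980.00.
Efficiency loss = 1980.00 − 264 = 1716.00.

1716.00 billion dollars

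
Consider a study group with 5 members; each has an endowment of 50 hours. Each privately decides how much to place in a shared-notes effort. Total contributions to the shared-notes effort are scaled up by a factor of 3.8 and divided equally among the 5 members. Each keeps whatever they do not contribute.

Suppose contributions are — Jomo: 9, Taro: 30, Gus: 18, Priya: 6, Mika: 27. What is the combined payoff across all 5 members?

502.00 hours

Total contributed: 9 + 30 + 18 + 6 + 27 = 90; total kept: 5 × 50 − 90 = 160.
The shared-notes effort pays out 3.8 × 90 = 342.00 in aggregate.
Group total = 160 + 342.00 = 502.00.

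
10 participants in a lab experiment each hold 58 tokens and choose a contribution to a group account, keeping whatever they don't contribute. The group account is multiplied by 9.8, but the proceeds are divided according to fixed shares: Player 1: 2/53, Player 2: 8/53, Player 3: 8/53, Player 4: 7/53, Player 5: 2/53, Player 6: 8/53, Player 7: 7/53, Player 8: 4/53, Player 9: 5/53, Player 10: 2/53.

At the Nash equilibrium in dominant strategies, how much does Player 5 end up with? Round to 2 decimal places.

165.25 tokens

A player with share s gets back 9.8·s per unit contributed, so full contribution is dominant for anyone with s > 1/9.8 = 0.1020 and zero contribution is dominant for anyone below.
Player 2, Player 3, Player 4, Player 6 and Player 7 clear that bar, contributing 58 each; the remaining 5 contribute 0. Total contributed: 290.
Player 5 keeps 58 and receives 9.8 × 290 × 2/53 = 107.25 from the group account, for a payoff of 165.25.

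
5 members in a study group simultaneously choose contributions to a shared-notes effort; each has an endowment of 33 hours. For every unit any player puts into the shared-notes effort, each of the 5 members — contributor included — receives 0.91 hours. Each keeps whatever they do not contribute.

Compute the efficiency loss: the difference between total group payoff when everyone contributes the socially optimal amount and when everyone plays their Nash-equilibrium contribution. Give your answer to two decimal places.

The private return per contributed unit is 0.91 < 1, so contributing 0 is dominant for every player. At the Nash equilibrium everyone keeps their 33, and the group total is 5 × 33 = 165.
Each contributed unit returns 4.550 to the group as a whole (0.91 to each of 5 players), which exceeds 1, so the social optimum is full contribution: group total = 4.550 × 165 = 750.75.
Efficiency loss = 750.75 − 165 = 585.75.

585.75 hours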